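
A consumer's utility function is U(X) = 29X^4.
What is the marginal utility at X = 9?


MU = dU/dX = 29*4*X^(4-1)
MU = 116*X^3
At X = 9:
MU = 116 * 9^3
MU = 116 * 729 = 84564

84564


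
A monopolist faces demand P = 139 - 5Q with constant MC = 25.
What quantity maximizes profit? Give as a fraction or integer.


TR = P*Q = (139 - 5Q)Q = 139Q - 5Q^2
MR = dTR/dQ = 139 - 10Q
Set MR = MC:
139 - 10Q = 25
114 = 10Q
Q* = 114/10 = 57/5

57/5


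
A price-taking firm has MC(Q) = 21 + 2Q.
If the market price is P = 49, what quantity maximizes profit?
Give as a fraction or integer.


In perfect competition, profit is maximized where P = MC.
49 = 21 + 2Q
28 = 2Q
Q* = 28/2 = 14

14


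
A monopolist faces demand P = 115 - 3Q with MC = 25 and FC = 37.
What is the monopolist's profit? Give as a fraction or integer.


MR = MC: 115 - 6Q = 25
Q* = 15
P* = 115 - 3*15 = 70
Profit = (P* - MC)*Q* - FC
= (70 - 25)*15 - 37
= 45*15 - 37
= 675 - 37 = 638

638


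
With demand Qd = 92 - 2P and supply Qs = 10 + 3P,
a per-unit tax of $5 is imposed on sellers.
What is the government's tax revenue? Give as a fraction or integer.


With tax on sellers, new supply: Qs' = 10 + 3(P - 5)
= 3P - 5
New equilibrium quantity:
Q_new = 266/5
Tax revenue = tax * Q_new = 5 * 266/5 = 266

266


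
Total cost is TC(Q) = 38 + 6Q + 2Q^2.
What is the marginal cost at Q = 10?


MC = dTC/dQ = 6 + 2*2*Q
At Q = 10:
MC = 6 + 4*10
MC = 6 + 40 = 46

46


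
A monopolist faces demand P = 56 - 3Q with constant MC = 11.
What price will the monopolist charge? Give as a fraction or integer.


MR = 56 - 6Q
Set MR = MC: 56 - 6Q = 11
Q* = 15/2
Substitute into demand:
P* = 56 - 3*15/2 = 67/2

67/2


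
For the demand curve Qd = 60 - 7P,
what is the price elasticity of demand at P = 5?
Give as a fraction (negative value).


dQ/dP = -7
At P = 5: Q = 60 - 7*5 = 25
E = (dQ/dP)(P/Q) = (-7)(5/25) = -7/5

-7/5


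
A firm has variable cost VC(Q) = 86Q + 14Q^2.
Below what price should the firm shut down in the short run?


AVC(Q) = VC(Q)/Q = 86 + 14Q
AVC is increasing in Q, so minimum AVC is at Q -> 0+.
Min AVC = 86
The firm should shut down if P < 86.

86


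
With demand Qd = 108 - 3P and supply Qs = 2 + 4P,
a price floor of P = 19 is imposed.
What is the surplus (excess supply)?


At P = 19:
Qd = 108 - 3*19 = 51
Qs = 2 + 4*19 = 78
Surplus = Qs - Qd = 78 - 51 = 27

27


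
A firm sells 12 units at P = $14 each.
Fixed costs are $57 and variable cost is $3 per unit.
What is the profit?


Total Revenue = P * Q = 14 * 12 = $168
Total Cost = FC + VC*Q = 57 + 3*12 = $93
Profit = TR - TC = 168 - 93 = $75

$75


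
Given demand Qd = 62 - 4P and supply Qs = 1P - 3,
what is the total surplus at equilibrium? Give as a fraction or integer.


Find equilibrium: 62 - 4P = 1P - 3
62 + 3 = 5P
P* = 65/5 = 13
Q* = 1*13 - 3 = 10
Inverse demand: P = 31/2 - Q/4, so P_max = 31/2
Inverse supply: P = 3 + Q/1, so P_min = 3
CS = (1/2) * 10 * (31/2 - 13) = 25/2
PS = (1/2) * 10 * (13 - 3) = 50
TS = CS + PS = 25/2 + 50 = 125/2

125/2


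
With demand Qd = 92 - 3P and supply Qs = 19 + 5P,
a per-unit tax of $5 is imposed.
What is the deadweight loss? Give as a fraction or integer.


Pre-tax equilibrium quantity: Q* = 517/8
Post-tax equilibrium quantity: Q_tax = 221/4
Reduction in quantity: Q* - Q_tax = 75/8
DWL = (1/2) * tax * (Q* - Q_tax)
DWL = (1/2) * 5 * 75/8 = 375/16

375/16


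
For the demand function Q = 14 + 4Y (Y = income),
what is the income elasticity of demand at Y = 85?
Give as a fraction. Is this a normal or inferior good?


dQ/dY = 4
At Y = 85: Q = 14 + 4*85 = 354
Ey = (dQ/dY)(Y/Q) = 4 * 85 / 354 = 170/177
Since Ey > 0, this is a normal good.

170/177 (normal good)


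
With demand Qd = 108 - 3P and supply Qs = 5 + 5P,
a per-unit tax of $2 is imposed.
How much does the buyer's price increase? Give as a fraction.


With a per-unit tax, the buyer's price increase depends on relative slopes.
Supply slope: d = 5, Demand slope: b = 3
Buyer's price increase = d * tax / (b + d)
= 5 * 2 / (3 + 5)
= 10 / 8 = 5/4

5/4


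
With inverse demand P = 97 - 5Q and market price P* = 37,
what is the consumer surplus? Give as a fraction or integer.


Maximum willingness to pay (at Q=0): P_max = 97
Quantity demanded at P* = 37:
Q* = (97 - 37)/5 = 12
CS = (1/2) * Q* * (P_max - P*)
CS = (1/2) * 12 * (97 - 37)
CS = (1/2) * 12 * 60 = 360

360


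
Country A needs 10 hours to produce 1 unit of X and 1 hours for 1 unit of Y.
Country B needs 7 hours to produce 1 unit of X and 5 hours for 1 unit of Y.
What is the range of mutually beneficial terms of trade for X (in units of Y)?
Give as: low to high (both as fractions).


Opportunity cost of X for Country A = hours_X / hours_Y = 10/1 = 10 units of Y
Opportunity cost of X for Country B = hours_X / hours_Y = 7/5 = 7/5 units of Y
Terms of trade must be between the two opportunity costs.
Range: 7/5 to 10

7/5 to 10


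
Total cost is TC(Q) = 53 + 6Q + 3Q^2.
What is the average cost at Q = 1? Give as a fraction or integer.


TC(1) = 53 + 6*1 + 3*1^2
TC(1) = 53 + 6 + 3 = 62
AC = TC/Q = 62/1 = 62

62


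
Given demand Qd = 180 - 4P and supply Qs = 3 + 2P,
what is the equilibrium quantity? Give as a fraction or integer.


First find equilibrium price:
180 - 4P = 3 + 2P
P* = 177/6 = 59/2
Then substitute into demand:
Q* = 180 - 4 * 59/2 = 62

62


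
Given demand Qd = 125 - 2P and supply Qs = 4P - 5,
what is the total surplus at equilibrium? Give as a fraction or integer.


Find equilibrium: 125 - 2P = 4P - 5
125 + 5 = 6P
P* = 130/6 = 65/3
Q* = 4*65/3 - 5 = 245/3
Inverse demand: P = 125/2 - Q/2, so P_max = 125/2
Inverse supply: P = 5/4 + Q/4, so P_min = 5/4
CS = (1/2) * 245/3 * (125/2 - 65/3) = 60025/36
PS = (1/2) * 245/3 * (65/3 - 5/4) = 60025/72
TS = CS + PS = 60025/36 + 60025/72 = 60025/24

60025/24


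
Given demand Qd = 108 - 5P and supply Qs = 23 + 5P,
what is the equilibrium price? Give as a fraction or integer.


At equilibrium, Qd = Qs.
108 - 5P = 23 + 5P
108 - 23 = 5P + 5P
85 = 10P
P* = 85/10 = 17/2

17/2


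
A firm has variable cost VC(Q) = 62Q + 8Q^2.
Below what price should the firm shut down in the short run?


AVC(Q) = VC(Q)/Q = 62 + 8Q
AVC is increasing in Q, so minimum AVC is at Q -> 0+.
Min AVC = 62
The firm should shut down if P < 62.

62


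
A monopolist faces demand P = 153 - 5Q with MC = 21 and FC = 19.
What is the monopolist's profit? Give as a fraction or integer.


MR = MC: 153 - 10Q = 21
Q* = 66/5
P* = 153 - 5*66/5 = 87
Profit = (P* - MC)*Q* - FC
= (87 - 21)*66/5 - 19
= 66*66/5 - 19
= 4356/5 - 19 = 4261/5

4261/5


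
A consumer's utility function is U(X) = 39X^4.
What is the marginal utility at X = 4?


MU = dU/dX = 39*4*X^(4-1)
MU = 156*X^3
At X = 4:
MU = 156 * 4^3
MU = 156 * 64 = 9984

9984


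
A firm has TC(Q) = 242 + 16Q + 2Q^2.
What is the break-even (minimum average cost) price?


AC(Q) = 242/Q + 16 + 2Q
To minimize: dAC/dQ = -242/Q^2 + 2 = 0
Q^2 = 242/2 = 121
Q* = 11
Min AC = 242/11 + 16 + 2*11
Min AC = 22 + 16 + 22 = 60

60


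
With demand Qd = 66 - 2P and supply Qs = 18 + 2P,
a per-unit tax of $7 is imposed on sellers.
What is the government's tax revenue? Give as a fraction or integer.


With tax on sellers, new supply: Qs' = 18 + 2(P - 7)
= 4 + 2P
New equilibrium quantity:
Q_new = 35
Tax revenue = tax * Q_new = 7 * 35 = 245

245


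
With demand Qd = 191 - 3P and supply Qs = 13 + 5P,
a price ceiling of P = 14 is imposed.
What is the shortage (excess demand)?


At P = 14:
Qd = 191 - 3*14 = 149
Qs = 13 + 5*14 = 83
Shortage = Qd - Qs = 149 - 83 = 66

66


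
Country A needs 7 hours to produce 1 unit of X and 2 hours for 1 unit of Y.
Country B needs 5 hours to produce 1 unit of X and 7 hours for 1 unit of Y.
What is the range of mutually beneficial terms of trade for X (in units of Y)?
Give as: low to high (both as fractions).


Opportunity cost of X for Country A = hours_X / hours_Y = 7/2 = 7/2 units of Y
Opportunity cost of X for Country B = hours_X / hours_Y = 5/7 = 5/7 units of Y
Terms of trade must be between the two opportunity costs.
Range: 5/7 to 7/2

5/7 to 7/2


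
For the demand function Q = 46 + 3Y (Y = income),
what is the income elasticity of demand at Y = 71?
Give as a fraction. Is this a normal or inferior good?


dQ/dY = 3
At Y = 71: Q = 46 + 3*71 = 259
Ey = (dQ/dY)(Y/Q) = 3 * 71 / 259 = 213/259
Since Ey > 0, this is a normal good.

213/259 (normal good)


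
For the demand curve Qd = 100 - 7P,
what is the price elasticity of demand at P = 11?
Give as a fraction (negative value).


dQ/dP = -7
At P = 11: Q = 100 - 7*11 = 23
E = (dQ/dP)(P/Q) = (-7)(11/23) = -77/23

-77/23


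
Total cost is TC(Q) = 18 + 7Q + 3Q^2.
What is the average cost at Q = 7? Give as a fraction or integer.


TC(7) = 18 + 7*7 + 3*7^2
TC(7) = 18 + 49 + 147 = 214
AC = TC/Q = 214/7 = 214/7

214/7


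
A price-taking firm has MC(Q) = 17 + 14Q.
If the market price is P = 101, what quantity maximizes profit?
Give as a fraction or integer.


In perfect competition, profit is maximized where P = MC.
101 = 17 + 14Q
84 = 14Q
Q* = 84/14 = 6

6


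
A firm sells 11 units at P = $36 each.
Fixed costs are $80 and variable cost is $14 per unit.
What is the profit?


Total Revenue = P * Q = 36 * 11 = $396
Total Cost = FC + VC*Q = 80 + 14*11 = $234
Profit = TR - TC = 396 - 234 = $162

$162


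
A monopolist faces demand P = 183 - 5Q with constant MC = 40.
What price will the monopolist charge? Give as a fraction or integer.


MR = 183 - 10Q
Set MR = MC: 183 - 10Q = 40
Q* = 143/10
Substitute into demand:
P* = 183 - 5*143/10 = 223/2

223/2


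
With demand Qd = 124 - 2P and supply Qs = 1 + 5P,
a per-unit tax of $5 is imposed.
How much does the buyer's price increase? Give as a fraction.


With a per-unit tax, the buyer's price increase depends on relative slopes.
Supply slope: d = 5, Demand slope: b = 2
Buyer's price increase = d * tax / (b + d)
= 5 * 5 / (2 + 5)
= 25 / 7 = 25/7

25/7


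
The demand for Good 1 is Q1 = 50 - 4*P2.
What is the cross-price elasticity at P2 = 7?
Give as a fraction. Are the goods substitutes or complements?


dQ1/dP2 = -4
At P2 = 7: Q1 = 50 - 4*7 = 22
Exy = (dQ1/dP2)(P2/Q1) = -4 * 7 / 22 = -14/11
Since Exy < 0, the goods are complements.

-14/11 (complements)


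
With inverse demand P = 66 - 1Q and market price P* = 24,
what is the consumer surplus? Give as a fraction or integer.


Maximum willingness to pay (at Q=0): P_max = 66
Quantity demanded at P* = 24:
Q* = (66 - 24)/1 = 42
CS = (1/2) * Q* * (P_max - P*)
CS = (1/2) * 42 * (66 - 24)
CS = (1/2) * 42 * 42 = 882

882


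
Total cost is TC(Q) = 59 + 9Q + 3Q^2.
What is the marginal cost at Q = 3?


MC = dTC/dQ = 9 + 2*3*Q
At Q = 3:
MC = 9 + 6*3
MC = 9 + 18 = 27

27


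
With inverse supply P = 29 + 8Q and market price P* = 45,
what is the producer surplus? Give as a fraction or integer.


Minimum supply price (at Q=0): P_min = 29
Quantity supplied at P* = 45:
Q* = (45 - 29)/8 = 2
PS = (1/2) * Q* * (P* - P_min)
PS = (1/2) * 2 * (45 - 29)
PS = (1/2) * 2 * 16 = 16

16


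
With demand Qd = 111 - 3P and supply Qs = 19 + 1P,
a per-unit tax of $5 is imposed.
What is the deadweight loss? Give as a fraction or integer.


Pre-tax equilibrium quantity: Q* = 42
Post-tax equilibrium quantity: Q_tax = 153/4
Reduction in quantity: Q* - Q_tax = 15/4
DWL = (1/2) * tax * (Q* - Q_tax)
DWL = (1/2) * 5 * 15/4 = 75/8

75/8


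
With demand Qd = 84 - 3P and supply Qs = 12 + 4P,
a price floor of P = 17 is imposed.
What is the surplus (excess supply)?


At P = 17:
Qd = 84 - 3*17 = 33
Qs = 12 + 4*17 = 80
Surplus = Qs - Qd = 80 - 33 = 47

47


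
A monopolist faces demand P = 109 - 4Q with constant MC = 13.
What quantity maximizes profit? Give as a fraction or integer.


TR = P*Q = (109 - 4Q)Q = 109Q - 4Q^2
MR = dTR/dQ = 109 - 8Q
Set MR = MC:
109 - 8Q = 13
96 = 8Q
Q* = 96/8 = 12

12


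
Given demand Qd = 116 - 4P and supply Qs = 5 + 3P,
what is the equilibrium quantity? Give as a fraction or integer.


First find equilibrium price:
116 - 4P = 5 + 3P
P* = 111/7 = 111/7
Then substitute into demand:
Q* = 116 - 4 * 111/7 = 368/7

368/7


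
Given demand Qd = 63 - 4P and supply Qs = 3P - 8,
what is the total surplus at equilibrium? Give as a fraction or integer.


Find equilibrium: 63 - 4P = 3P - 8
63 + 8 = 7P
P* = 71/7 = 71/7
Q* = 3*71/7 - 8 = 157/7
Inverse demand: P = 63/4 - Q/4, so P_max = 63/4
Inverse supply: P = 8/3 + Q/3, so P_min = 8/3
CS = (1/2) * 157/7 * (63/4 - 71/7) = 24649/392
PS = (1/2) * 157/7 * (71/7 - 8/3) = 24649/294
TS = CS + PS = 24649/392 + 24649/294 = 24649/168

24649/168


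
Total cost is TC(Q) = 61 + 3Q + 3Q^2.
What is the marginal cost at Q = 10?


MC = dTC/dQ = 3 + 2*3*Q
At Q = 10:
MC = 3 + 6*10
MC = 3 + 60 = 63

63


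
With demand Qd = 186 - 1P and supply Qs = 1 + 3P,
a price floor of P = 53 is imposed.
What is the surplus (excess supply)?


At P = 53:
Qd = 186 - 1*53 = 133
Qs = 1 + 3*53 = 160
Surplus = Qs - Qd = 160 - 133 = 27

27


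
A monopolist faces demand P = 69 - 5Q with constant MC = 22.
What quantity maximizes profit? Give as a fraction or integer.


TR = P*Q = (69 - 5Q)Q = 69Q - 5Q^2
MR = dTR/dQ = 69 - 10Q
Set MR = MC:
69 - 10Q = 22
47 = 10Q
Q* = 47/10 = 47/10

47/10


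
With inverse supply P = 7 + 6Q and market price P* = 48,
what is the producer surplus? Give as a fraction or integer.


Minimum supply price (at Q=0): P_min = 7
Quantity supplied at P* = 48:
Q* = (48 - 7)/6 = 41/6
PS = (1/2) * Q* * (P* - P_min)
PS = (1/2) * 41/6 * (48 - 7)
PS = (1/2) * 41/6 * 41 = 1681/12

1681/12


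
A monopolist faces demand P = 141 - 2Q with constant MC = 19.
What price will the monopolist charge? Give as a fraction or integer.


MR = 141 - 4Q
Set MR = MC: 141 - 4Q = 19
Q* = 61/2
Substitute into demand:
P* = 141 - 2*61/2 = 80

80


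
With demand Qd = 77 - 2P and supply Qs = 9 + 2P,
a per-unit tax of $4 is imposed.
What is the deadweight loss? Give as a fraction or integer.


Pre-tax equilibrium quantity: Q* = 43
Post-tax equilibrium quantity: Q_tax = 39
Reduction in quantity: Q* - Q_tax = 4
DWL = (1/2) * tax * (Q* - Q_tax)
DWL = (1/2) * 4 * 4 = 8

8


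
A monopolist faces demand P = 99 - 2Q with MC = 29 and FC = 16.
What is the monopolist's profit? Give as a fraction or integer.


MR = MC: 99 - 4Q = 29
Q* = 35/2
P* = 99 - 2*35/2 = 64
Profit = (P* - MC)*Q* - FC
= (64 - 29)*35/2 - 16
= 35*35/2 - 16
= 1225/2 - 16 = 1193/2

1193/2


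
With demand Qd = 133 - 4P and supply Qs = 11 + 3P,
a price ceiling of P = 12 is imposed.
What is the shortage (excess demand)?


At P = 12:
Qd = 133 - 4*12 = 85
Qs = 11 + 3*12 = 47
Shortage = Qd - Qs = 85 - 47 = 38

38


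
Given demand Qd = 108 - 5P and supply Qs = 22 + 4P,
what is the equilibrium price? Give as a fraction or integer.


At equilibrium, Qd = Qs.
108 - 5P = 22 + 4P
108 - 22 = 5P + 4P
86 = 9P
P* = 86/9 = 86/9

86/9


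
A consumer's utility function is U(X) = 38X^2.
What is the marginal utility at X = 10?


MU = dU/dX = 38*2*X^(2-1)
MU = 76*X^1
At X = 10:
MU = 76 * 10^1
MU = 76 * 10 = 760

760


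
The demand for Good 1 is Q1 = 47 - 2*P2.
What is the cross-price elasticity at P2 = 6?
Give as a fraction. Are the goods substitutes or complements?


dQ1/dP2 = -2
At P2 = 6: Q1 = 47 - 2*6 = 35
Exy = (dQ1/dP2)(P2/Q1) = -2 * 6 / 35 = -12/35
Since Exy < 0, the goods are complements.

-12/35 (complements)


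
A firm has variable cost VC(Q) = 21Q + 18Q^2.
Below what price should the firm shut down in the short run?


AVC(Q) = VC(Q)/Q = 21 + 18Q
AVC is increasing in Q, so minimum AVC is at Q -> 0+.
Min AVC = 21
The firm should shut down if P < 21.

21


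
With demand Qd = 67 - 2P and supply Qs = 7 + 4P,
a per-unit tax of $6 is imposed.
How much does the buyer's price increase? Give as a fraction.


With a per-unit tax, the buyer's price increase depends on relative slopes.
Supply slope: d = 4, Demand slope: b = 2
Buyer's price increase = d * tax / (b + d)
= 4 * 6 / (2 + 4)
= 24 / 6 = 4

4


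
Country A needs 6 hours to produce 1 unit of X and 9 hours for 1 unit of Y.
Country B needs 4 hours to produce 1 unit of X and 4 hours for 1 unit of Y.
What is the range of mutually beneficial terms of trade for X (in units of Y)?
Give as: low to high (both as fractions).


Opportunity cost of X for Country A = hours_X / hours_Y = 6/9 = 2/3 units of Y
Opportunity cost of X for Country B = hours_X / hours_Y = 4/4 = 1 units of Y
Terms of trade must be between the two opportunity costs.
Range: 2/3 to 1

2/3 to 1


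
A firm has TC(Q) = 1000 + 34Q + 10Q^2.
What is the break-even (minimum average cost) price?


AC(Q) = 1000/Q + 34 + 10Q
To minimize: dAC/dQ = -1000/Q^2 + 10 = 0
Q^2 = 1000/10 = 100
Q* = 10
Min AC = 1000/10 + 34 + 10*10
Min AC = 100 + 34 + 100 = 234

234


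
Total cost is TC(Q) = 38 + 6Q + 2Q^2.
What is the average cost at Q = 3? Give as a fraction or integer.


TC(3) = 38 + 6*3 + 2*3^2
TC(3) = 38 + 18 + 18 = 74
AC = TC/Q = 74/3 = 74/3

74/3


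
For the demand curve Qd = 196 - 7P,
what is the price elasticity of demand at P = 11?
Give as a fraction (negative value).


dQ/dP = -7
At P = 11: Q = 196 - 7*11 = 119
E = (dQ/dP)(P/Q) = (-7)(11/119) = -11/17

-11/17


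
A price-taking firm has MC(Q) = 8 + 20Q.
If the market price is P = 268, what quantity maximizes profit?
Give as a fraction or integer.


In perfect competition, profit is maximized where P = MC.
268 = 8 + 20Q
260 = 20Q
Q* = 260/20 = 13

13


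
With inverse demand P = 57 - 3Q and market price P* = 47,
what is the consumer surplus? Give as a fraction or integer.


Maximum willingness to pay (at Q=0): P_max = 57
Quantity demanded at P* = 47:
Q* = (57 - 47)/3 = 10/3
CS = (1/2) * Q* * (P_max - P*)
CS = (1/2) * 10/3 * (57 - 47)
CS = (1/2) * 10/3 * 10 = 50/3

50/3


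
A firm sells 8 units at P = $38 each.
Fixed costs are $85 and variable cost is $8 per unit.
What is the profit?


Total Revenue = P * Q = 38 * 8 = $304
Total Cost = FC + VC*Q = 85 + 8*8 = $149
Profit = TR - TC = 304 - 149 = $155

$155


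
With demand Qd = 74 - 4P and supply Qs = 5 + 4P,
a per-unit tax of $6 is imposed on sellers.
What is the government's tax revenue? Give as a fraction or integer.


With tax on sellers, new supply: Qs' = 5 + 4(P - 6)
= 4P - 19
New equilibrium quantity:
Q_new = 55/2
Tax revenue = tax * Q_new = 6 * 55/2 = 165

165


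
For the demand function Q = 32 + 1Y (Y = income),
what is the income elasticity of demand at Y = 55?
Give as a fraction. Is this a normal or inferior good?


dQ/dY = 1
At Y = 55: Q = 32 + 1*55 = 87
Ey = (dQ/dY)(Y/Q) = 1 * 55 / 87 = 55/87
Since Ey > 0, this is a normal good.

55/87 (normal good)


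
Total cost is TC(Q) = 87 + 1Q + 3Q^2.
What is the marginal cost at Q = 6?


MC = dTC/dQ = 1 + 2*3*Q
At Q = 6:
MC = 1 + 6*6
MC = 1 + 36 = 37

37


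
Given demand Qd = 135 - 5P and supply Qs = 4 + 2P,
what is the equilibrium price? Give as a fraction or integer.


At equilibrium, Qd = Qs.
135 - 5P = 4 + 2P
135 - 4 = 5P + 2P
131 = 7P
P* = 131/7 = 131/7

131/7


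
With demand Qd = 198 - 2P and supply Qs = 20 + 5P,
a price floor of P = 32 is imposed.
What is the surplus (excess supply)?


At P = 32:
Qd = 198 - 2*32 = 134
Qs = 20 + 5*32 = 180
Surplus = Qs - Qd = 180 - 134 = 46

46


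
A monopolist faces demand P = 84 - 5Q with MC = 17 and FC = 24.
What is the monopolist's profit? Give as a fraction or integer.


MR = MC: 84 - 10Q = 17
Q* = 67/10
P* = 84 - 5*67/10 = 101/2
Profit = (P* - MC)*Q* - FC
= (101/2 - 17)*67/10 - 24
= 67/2*67/10 - 24
= 4489/20 - 24 = 4009/20

4009/20


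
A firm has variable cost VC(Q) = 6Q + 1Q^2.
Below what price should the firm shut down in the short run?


AVC(Q) = VC(Q)/Q = 6 + 1Q
AVC is increasing in Q, so minimum AVC is at Q -> 0+.
Min AVC = 6
The firm should shut down if P < 6.

6


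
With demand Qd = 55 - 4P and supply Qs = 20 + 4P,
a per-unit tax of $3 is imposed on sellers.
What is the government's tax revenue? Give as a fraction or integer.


With tax on sellers, new supply: Qs' = 20 + 4(P - 3)
= 8 + 4P
New equilibrium quantity:
Q_new = 63/2
Tax revenue = tax * Q_new = 3 * 63/2 = 189/2

189/2


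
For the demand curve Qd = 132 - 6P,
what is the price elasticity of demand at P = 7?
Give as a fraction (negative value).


dQ/dP = -6
At P = 7: Q = 132 - 6*7 = 90
E = (dQ/dP)(P/Q) = (-6)(7/90) = -7/15

-7/15


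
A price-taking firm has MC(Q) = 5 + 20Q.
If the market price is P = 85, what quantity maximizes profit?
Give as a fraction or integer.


In perfect competition, profit is maximized where P = MC.
85 = 5 + 20Q
80 = 20Q
Q* = 80/20 = 4

4


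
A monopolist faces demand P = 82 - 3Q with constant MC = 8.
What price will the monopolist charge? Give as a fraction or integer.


MR = 82 - 6Q
Set MR = MC: 82 - 6Q = 8
Q* = 37/3
Substitute into demand:
P* = 82 - 3*37/3 = 45

45


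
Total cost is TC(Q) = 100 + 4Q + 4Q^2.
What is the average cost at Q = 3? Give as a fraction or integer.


TC(3) = 100 + 4*3 + 4*3^2
TC(3) = 100 + 12 + 36 = 148
AC = TC/Q = 148/3 = 148/3

148/3


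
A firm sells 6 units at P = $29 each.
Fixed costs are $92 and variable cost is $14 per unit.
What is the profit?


Total Revenue = P * Q = 29 * 6 = $174
Total Cost = FC + VC*Q = 92 + 14*6 = $176
Profit = TR - TC = 174 - 176 = $-2

$-2


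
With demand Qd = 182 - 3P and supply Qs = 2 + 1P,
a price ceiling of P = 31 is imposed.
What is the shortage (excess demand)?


At P = 31:
Qd = 182 - 3*31 = 89
Qs = 2 + 1*31 = 33
Shortage = Qd - Qs = 89 - 33 = 56

56


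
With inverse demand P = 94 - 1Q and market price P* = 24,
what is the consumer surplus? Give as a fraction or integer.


Maximum willingness to pay (at Q=0): P_max = 94
Quantity demanded at P* = 24:
Q* = (94 - 24)/1 = 70
CS = (1/2) * Q* * (P_max - P*)
CS = (1/2) * 70 * (94 - 24)
CS = (1/2) * 70 * 70 = 2450

2450


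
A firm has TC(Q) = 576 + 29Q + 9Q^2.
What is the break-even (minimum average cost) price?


AC(Q) = 576/Q + 29 + 9Q
To minimize: dAC/dQ = -576/Q^2 + 9 = 0
Q^2 = 576/9 = 64
Q* = 8
Min AC = 576/8 + 29 + 9*8
Min AC = 72 + 29 + 72 = 173

173


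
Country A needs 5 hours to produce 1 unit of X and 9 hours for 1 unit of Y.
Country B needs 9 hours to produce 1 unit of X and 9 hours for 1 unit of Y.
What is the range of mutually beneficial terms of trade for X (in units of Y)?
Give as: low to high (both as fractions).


Opportunity cost of X for Country A = hours_X / hours_Y = 5/9 = 5/9 units of Y
Opportunity cost of X for Country B = hours_X / hours_Y = 9/9 = 1 units of Y
Terms of trade must be between the two opportunity costs.
Range: 5/9 to 1

5/9 to 1


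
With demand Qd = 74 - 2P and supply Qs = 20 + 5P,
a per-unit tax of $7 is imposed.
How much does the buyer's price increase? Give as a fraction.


With a per-unit tax, the buyer's price increase depends on relative slopes.
Supply slope: d = 5, Demand slope: b = 2
Buyer's price increase = d * tax / (b + d)
= 5 * 7 / (2 + 5)
= 35 / 7 = 5

5


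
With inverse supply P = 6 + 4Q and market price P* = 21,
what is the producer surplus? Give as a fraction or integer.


Minimum supply price (at Q=0): P_min = 6
Quantity supplied at P* = 21:
Q* = (21 - 6)/4 = 15/4
PS = (1/2) * Q* * (P* - P_min)
PS = (1/2) * 15/4 * (21 - 6)
PS = (1/2) * 15/4 * 15 = 225/8

225/8


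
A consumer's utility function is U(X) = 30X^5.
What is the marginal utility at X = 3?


MU = dU/dX = 30*5*X^(5-1)
MU = 150*X^4
At X = 3:
MU = 150 * 3^4
MU = 150 * 81 = 12150

12150


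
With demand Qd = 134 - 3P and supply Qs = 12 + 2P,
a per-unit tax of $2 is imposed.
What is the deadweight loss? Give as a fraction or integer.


Pre-tax equilibrium quantity: Q* = 304/5
Post-tax equilibrium quantity: Q_tax = 292/5
Reduction in quantity: Q* - Q_tax = 12/5
DWL = (1/2) * tax * (Q* - Q_tax)
DWL = (1/2) * 2 * 12/5 = 12/5

12/5


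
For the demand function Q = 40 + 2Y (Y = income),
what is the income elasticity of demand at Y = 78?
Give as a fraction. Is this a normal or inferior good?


dQ/dY = 2
At Y = 78: Q = 40 + 2*78 = 196
Ey = (dQ/dY)(Y/Q) = 2 * 78 / 196 = 39/49
Since Ey > 0, this is a normal good.

39/49 (normal good)


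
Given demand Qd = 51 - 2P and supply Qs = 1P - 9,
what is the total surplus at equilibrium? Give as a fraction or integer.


Find equilibrium: 51 - 2P = 1P - 9
51 + 9 = 3P
P* = 60/3 = 20
Q* = 1*20 - 9 = 11
Inverse demand: P = 51/2 - Q/2, so P_max = 51/2
Inverse supply: P = 9 + Q/1, so P_min = 9
CS = (1/2) * 11 * (51/2 - 20) = 121/4
PS = (1/2) * 11 * (20 - 9) = 121/2
TS = CS + PS = 121/4 + 121/2 = 363/4

363/4


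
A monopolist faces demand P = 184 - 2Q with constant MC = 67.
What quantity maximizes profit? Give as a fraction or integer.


TR = P*Q = (184 - 2Q)Q = 184Q - 2Q^2
MR = dTR/dQ = 184 - 4Q
Set MR = MC:
184 - 4Q = 67
117 = 4Q
Q* = 117/4 = 117/4

117/4


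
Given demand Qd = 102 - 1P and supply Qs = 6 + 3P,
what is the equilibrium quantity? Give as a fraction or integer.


First find equilibrium price:
102 - 1P = 6 + 3P
P* = 96/4 = 24
Then substitute into demand:
Q* = 102 - 1 * 24 = 78

78


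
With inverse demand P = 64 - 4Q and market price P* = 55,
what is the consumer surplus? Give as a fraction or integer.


Maximum willingness to pay (at Q=0): P_max = 64
Quantity demanded at P* = 55:
Q* = (64 - 55)/4 = 9/4
CS = (1/2) * Q* * (P_max - P*)
CS = (1/2) * 9/4 * (64 - 55)
CS = (1/2) * 9/4 * 9 = 81/8

81/8


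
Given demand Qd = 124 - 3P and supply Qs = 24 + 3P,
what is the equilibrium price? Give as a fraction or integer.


At equilibrium, Qd = Qs.
124 - 3P = 24 + 3P
124 - 24 = 3P + 3P
100 = 6P
P* = 100/6 = 50/3

50/3


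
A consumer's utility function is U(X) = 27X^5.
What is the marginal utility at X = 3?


MU = dU/dX = 27*5*X^(5-1)
MU = 135*X^4
At X = 3:
MU = 135 * 3^4
MU = 135 * 81 = 10935

10935


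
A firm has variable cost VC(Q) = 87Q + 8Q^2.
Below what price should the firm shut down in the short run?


AVC(Q) = VC(Q)/Q = 87 + 8Q
AVC is increasing in Q, so minimum AVC is at Q -> 0+.
Min AVC = 87
The firm should shut down if P < 87.

87


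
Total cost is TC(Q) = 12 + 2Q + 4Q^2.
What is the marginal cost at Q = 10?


MC = dTC/dQ = 2 + 2*4*Q
At Q = 10:
MC = 2 + 8*10
MC = 2 + 80 = 82

82


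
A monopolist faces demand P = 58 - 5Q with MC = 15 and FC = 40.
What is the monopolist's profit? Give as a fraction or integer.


MR = MC: 58 - 10Q = 15
Q* = 43/10
P* = 58 - 5*43/10 = 73/2
Profit = (P* - MC)*Q* - FC
= (73/2 - 15)*43/10 - 40
= 43/2*43/10 - 40
= 1849/20 - 40 = 1049/20

1049/20


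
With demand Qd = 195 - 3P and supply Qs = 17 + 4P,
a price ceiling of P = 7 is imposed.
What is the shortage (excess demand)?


At P = 7:
Qd = 195 - 3*7 = 174
Qs = 17 + 4*7 = 45
Shortage = Qd - Qs = 174 - 45 = 129

129


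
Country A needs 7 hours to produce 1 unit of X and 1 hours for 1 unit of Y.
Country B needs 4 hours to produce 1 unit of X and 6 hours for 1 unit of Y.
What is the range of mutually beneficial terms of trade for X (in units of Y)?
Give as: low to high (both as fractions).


Opportunity cost of X for Country A = hours_X / hours_Y = 7/1 = 7 units of Y
Opportunity cost of X for Country B = hours_X / hours_Y = 4/6 = 2/3 units of Y
Terms of trade must be between the two opportunity costs.
Range: 2/3 to 7

2/3 to 7


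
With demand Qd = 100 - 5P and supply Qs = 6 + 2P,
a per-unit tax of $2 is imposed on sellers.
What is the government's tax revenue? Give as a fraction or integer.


With tax on sellers, new supply: Qs' = 6 + 2(P - 2)
= 2 + 2P
New equilibrium quantity:
Q_new = 30
Tax revenue = tax * Q_new = 2 * 30 = 60

60


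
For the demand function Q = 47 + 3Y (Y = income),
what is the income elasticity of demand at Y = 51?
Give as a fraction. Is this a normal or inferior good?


dQ/dY = 3
At Y = 51: Q = 47 + 3*51 = 200
Ey = (dQ/dY)(Y/Q) = 3 * 51 / 200 = 153/200
Since Ey > 0, this is a normal good.

153/200 (normal good)


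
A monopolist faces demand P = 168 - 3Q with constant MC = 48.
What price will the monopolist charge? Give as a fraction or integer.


MR = 168 - 6Q
Set MR = MC: 168 - 6Q = 48
Q* = 20
Substitute into demand:
P* = 168 - 3*20 = 108

108


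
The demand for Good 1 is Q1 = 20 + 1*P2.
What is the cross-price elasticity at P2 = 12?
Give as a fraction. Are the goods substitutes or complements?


dQ1/dP2 = 1
At P2 = 12: Q1 = 20 + 1*12 = 32
Exy = (dQ1/dP2)(P2/Q1) = 1 * 12 / 32 = 3/8
Since Exy > 0, the goods are substitutes.

3/8 (substitutes)


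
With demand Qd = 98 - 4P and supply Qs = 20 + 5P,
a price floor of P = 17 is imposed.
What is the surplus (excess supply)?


At P = 17:
Qd = 98 - 4*17 = 30
Qs = 20 + 5*17 = 105
Surplus = Qs - Qd = 105 - 30 = 75

75


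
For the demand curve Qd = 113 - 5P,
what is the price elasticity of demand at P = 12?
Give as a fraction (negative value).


dQ/dP = -5
At P = 12: Q = 113 - 5*12 = 53
E = (dQ/dP)(P/Q) = (-5)(12/53) = -60/53

-60/53


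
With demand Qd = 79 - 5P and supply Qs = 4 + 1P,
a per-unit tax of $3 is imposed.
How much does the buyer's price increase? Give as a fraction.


With a per-unit tax, the buyer's price increase depends on relative slopes.
Supply slope: d = 1, Demand slope: b = 5
Buyer's price increase = d * tax / (b + d)
= 1 * 3 / (5 + 1)
= 3 / 6 = 1/2

1/2


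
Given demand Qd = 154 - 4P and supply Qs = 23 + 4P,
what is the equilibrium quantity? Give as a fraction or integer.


First find equilibrium price:
154 - 4P = 23 + 4P
P* = 131/8 = 131/8
Then substitute into demand:
Q* = 154 - 4 * 131/8 = 177/2

177/2


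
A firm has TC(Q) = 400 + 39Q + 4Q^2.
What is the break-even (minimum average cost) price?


AC(Q) = 400/Q + 39 + 4Q
To minimize: dAC/dQ = -400/Q^2 + 4 = 0
Q^2 = 400/4 = 100
Q* = 10
Min AC = 400/10 + 39 + 4*10
Min AC = 40 + 39 + 40 = 119

119


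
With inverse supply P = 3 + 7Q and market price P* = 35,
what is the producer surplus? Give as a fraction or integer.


Minimum supply price (at Q=0): P_min = 3
Quantity supplied at P* = 35:
Q* = (35 - 3)/7 = 32/7
PS = (1/2) * Q* * (P* - P_min)
PS = (1/2) * 32/7 * (35 - 3)
PS = (1/2) * 32/7 * 32 = 512/7

512/7


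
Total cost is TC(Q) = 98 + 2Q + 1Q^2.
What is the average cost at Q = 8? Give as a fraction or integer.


TC(8) = 98 + 2*8 + 1*8^2
TC(8) = 98 + 16 + 64 = 178
AC = TC/Q = 178/8 = 89/4

89/4


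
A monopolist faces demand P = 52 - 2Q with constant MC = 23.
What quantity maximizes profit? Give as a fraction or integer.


TR = P*Q = (52 - 2Q)Q = 52Q - 2Q^2
MR = dTR/dQ = 52 - 4Q
Set MR = MC:
52 - 4Q = 23
29 = 4Q
Q* = 29/4 = 29/4

29/4


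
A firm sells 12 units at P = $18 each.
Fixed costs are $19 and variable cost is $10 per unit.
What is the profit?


Total Revenue = P * Q = 18 * 12 = $216
Total Cost = FC + VC*Q = 19 + 10*12 = $139
Profit = TR - TC = 216 - 139 = $77

$77


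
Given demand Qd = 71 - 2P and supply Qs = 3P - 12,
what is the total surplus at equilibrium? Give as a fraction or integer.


Find equilibrium: 71 - 2P = 3P - 12
71 + 12 = 5P
P* = 83/5 = 83/5
Q* = 3*83/5 - 12 = 189/5
Inverse demand: P = 71/2 - Q/2, so P_max = 71/2
Inverse supply: P = 4 + Q/3, so P_min = 4
CS = (1/2) * 189/5 * (71/2 - 83/5) = 35721/100
PS = (1/2) * 189/5 * (83/5 - 4) = 11907/50
TS = CS + PS = 35721/100 + 11907/50 = 11907/20

11907/20


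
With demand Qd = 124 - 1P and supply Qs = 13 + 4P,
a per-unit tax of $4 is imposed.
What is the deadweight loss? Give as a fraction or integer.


Pre-tax equilibrium quantity: Q* = 509/5
Post-tax equilibrium quantity: Q_tax = 493/5
Reduction in quantity: Q* - Q_tax = 16/5
DWL = (1/2) * tax * (Q* - Q_tax)
DWL = (1/2) * 4 * 16/5 = 32/5

32/5


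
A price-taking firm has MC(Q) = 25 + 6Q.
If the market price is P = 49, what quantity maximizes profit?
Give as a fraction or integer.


In perfect competition, profit is maximized where P = MC.
49 = 25 + 6Q
24 = 6Q
Q* = 24/6 = 4

4


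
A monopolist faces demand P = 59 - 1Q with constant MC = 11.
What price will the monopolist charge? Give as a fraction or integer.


MR = 59 - 2Q
Set MR = MC: 59 - 2Q = 11
Q* = 24
Substitute into demand:
P* = 59 - 1*24 = 35

35


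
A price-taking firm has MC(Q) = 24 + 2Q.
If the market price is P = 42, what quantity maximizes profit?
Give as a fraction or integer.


In perfect competition, profit is maximized where P = MC.
42 = 24 + 2Q
18 = 2Q
Q* = 18/2 = 9

9


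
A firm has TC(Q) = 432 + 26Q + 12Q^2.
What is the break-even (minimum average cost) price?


AC(Q) = 432/Q + 26 + 12Q
To minimize: dAC/dQ = -432/Q^2 + 12 = 0
Q^2 = 432/12 = 36
Q* = 6
Min AC = 432/6 + 26 + 12*6
Min AC = 72 + 26 + 72 = 170

170


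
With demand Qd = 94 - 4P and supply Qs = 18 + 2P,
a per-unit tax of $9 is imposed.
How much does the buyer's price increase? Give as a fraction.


With a per-unit tax, the buyer's price increase depends on relative slopes.
Supply slope: d = 2, Demand slope: b = 4
Buyer's price increase = d * tax / (b + d)
= 2 * 9 / (4 + 2)
= 18 / 6 = 3

3


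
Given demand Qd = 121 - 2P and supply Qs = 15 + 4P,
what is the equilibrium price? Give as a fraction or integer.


At equilibrium, Qd = Qs.
121 - 2P = 15 + 4P
121 - 15 = 2P + 4P
106 = 6P
P* = 106/6 = 53/3

53/3


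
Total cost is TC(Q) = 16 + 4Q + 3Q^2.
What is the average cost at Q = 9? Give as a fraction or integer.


TC(9) = 16 + 4*9 + 3*9^2
TC(9) = 16 + 36 + 243 = 295
AC = TC/Q = 295/9 = 295/9

295/9


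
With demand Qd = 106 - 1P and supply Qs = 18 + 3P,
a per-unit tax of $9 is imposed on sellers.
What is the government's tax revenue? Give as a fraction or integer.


With tax on sellers, new supply: Qs' = 18 + 3(P - 9)
= 3P - 9
New equilibrium quantity:
Q_new = 309/4
Tax revenue = tax * Q_new = 9 * 309/4 = 2781/4

2781/4


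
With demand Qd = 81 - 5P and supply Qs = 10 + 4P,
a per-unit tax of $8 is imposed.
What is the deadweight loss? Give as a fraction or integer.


Pre-tax equilibrium quantity: Q* = 374/9
Post-tax equilibrium quantity: Q_tax = 214/9
Reduction in quantity: Q* - Q_tax = 160/9
DWL = (1/2) * tax * (Q* - Q_tax)
DWL = (1/2) * 8 * 160/9 = 640/9

640/9


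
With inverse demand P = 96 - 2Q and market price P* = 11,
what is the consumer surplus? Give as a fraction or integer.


Maximum willingness to pay (at Q=0): P_max = 96
Quantity demanded at P* = 11:
Q* = (96 - 11)/2 = 85/2
CS = (1/2) * Q* * (P_max - P*)
CS = (1/2) * 85/2 * (96 - 11)
CS = (1/2) * 85/2 * 85 = 7225/4

7225/4


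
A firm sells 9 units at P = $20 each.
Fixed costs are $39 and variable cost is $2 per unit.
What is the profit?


Total Revenue = P * Q = 20 * 9 = $180
Total Cost = FC + VC*Q = 39 + 2*9 = $57
Profit = TR - TC = 180 - 57 = $123

$123


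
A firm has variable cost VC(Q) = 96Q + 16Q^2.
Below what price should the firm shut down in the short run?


AVC(Q) = VC(Q)/Q = 96 + 16Q
AVC is increasing in Q, so minimum AVC is at Q -> 0+.
Min AVC = 96
The firm should shut down if P < 96.

96


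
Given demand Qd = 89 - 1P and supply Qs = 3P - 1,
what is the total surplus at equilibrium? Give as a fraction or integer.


Find equilibrium: 89 - 1P = 3P - 1
89 + 1 = 4P
P* = 90/4 = 45/2
Q* = 3*45/2 - 1 = 133/2
Inverse demand: P = 89 - Q/1, so P_max = 89
Inverse supply: P = 1/3 + Q/3, so P_min = 1/3
CS = (1/2) * 133/2 * (89 - 45/2) = 17689/8
PS = (1/2) * 133/2 * (45/2 - 1/3) = 17689/24
TS = CS + PS = 17689/8 + 17689/24 = 17689/6

17689/6


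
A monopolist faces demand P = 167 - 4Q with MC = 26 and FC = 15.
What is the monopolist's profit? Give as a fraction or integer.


MR = MC: 167 - 8Q = 26
Q* = 141/8
P* = 167 - 4*141/8 = 193/2
Profit = (P* - MC)*Q* - FC
= (193/2 - 26)*141/8 - 15
= 141/2*141/8 - 15
= 19881/16 - 15 = 19641/16

19641/16


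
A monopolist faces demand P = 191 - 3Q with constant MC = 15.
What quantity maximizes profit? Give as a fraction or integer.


TR = P*Q = (191 - 3Q)Q = 191Q - 3Q^2
MR = dTR/dQ = 191 - 6Q
Set MR = MC:
191 - 6Q = 15
176 = 6Q
Q* = 176/6 = 88/3

88/3


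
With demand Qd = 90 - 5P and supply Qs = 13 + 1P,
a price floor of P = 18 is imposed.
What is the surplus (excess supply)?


At P = 18:
Qd = 90 - 5*18 = 0
Qs = 13 + 1*18 = 31
Surplus = Qs - Qd = 31 - 0 = 31

31


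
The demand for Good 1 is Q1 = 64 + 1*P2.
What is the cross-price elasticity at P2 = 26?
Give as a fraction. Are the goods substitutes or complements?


dQ1/dP2 = 1
At P2 = 26: Q1 = 64 + 1*26 = 90
Exy = (dQ1/dP2)(P2/Q1) = 1 * 26 / 90 = 13/45
Since Exy > 0, the goods are substitutes.

13/45 (substitutes)


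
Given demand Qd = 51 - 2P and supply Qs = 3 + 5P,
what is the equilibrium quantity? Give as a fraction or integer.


First find equilibrium price:
51 - 2P = 3 + 5P
P* = 48/7 = 48/7
Then substitute into demand:
Q* = 51 - 2 * 48/7 = 261/7

261/7


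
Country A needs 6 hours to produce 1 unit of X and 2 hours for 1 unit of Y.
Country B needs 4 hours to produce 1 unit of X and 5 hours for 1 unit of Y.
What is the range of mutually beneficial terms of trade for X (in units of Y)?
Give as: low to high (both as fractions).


Opportunity cost of X for Country A = hours_X / hours_Y = 6/2 = 3 units of Y
Opportunity cost of X for Country B = hours_X / hours_Y = 4/5 = 4/5 units of Y
Terms of trade must be between the two opportunity costs.
Range: 4/5 to 3

4/5 to 3


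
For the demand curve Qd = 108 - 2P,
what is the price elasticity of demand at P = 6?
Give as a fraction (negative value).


dQ/dP = -2
At P = 6: Q = 108 - 2*6 = 96
E = (dQ/dP)(P/Q) = (-2)(6/96) = -1/8

-1/8


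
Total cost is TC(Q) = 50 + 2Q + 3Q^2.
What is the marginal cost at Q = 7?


MC = dTC/dQ = 2 + 2*3*Q
At Q = 7:
MC = 2 + 6*7
MC = 2 + 42 = 44

44


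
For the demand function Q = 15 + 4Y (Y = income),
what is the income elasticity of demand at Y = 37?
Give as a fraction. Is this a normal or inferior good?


dQ/dY = 4
At Y = 37: Q = 15 + 4*37 = 163
Ey = (dQ/dY)(Y/Q) = 4 * 37 / 163 = 148/163
Since Ey > 0, this is a normal good.

148/163 (normal good)


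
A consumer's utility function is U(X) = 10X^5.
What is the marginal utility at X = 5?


MU = dU/dX = 10*5*X^(5-1)
MU = 50*X^4
At X = 5:
MU = 50 * 5^4
MU = 50 * 625 = 31250

31250


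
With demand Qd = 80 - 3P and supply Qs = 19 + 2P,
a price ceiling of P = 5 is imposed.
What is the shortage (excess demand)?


At P = 5:
Qd = 80 - 3*5 = 65
Qs = 19 + 2*5 = 29
Shortage = Qd - Qs = 65 - 29 = 36

36


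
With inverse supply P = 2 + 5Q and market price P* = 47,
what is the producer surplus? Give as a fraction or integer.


Minimum supply price (at Q=0): P_min = 2
Quantity supplied at P* = 47:
Q* = (47 - 2)/5 = 9
PS = (1/2) * Q* * (P* - P_min)
PS = (1/2) * 9 * (47 - 2)
PS = (1/2) * 9 * 45 = 405/2

405/2


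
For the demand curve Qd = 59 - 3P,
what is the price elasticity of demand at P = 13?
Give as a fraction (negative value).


dQ/dP = -3
At P = 13: Q = 59 - 3*13 = 20
E = (dQ/dP)(P/Q) = (-3)(13/20) = -39/20

-39/20


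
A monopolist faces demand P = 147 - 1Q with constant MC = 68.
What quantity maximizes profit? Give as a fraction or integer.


TR = P*Q = (147 - 1Q)Q = 147Q - 1Q^2
MR = dTR/dQ = 147 - 2Q
Set MR = MC:
147 - 2Q = 68
79 = 2Q
Q* = 79/2 = 79/2

79/2


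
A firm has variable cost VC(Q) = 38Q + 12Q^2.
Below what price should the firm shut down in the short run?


AVC(Q) = VC(Q)/Q = 38 + 12Q
AVC is increasing in Q, so minimum AVC is at Q -> 0+.
Min AVC = 38
The firm should shut down if P < 38.

38


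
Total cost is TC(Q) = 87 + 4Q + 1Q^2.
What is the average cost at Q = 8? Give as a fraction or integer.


TC(8) = 87 + 4*8 + 1*8^2
TC(8) = 87 + 32 + 64 = 183
AC = TC/Q = 183/8 = 183/8

183/8


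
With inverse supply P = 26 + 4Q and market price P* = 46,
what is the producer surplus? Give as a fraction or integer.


Minimum supply price (at Q=0): P_min = 26
Quantity supplied at P* = 46:
Q* = (46 - 26)/4 = 5
PS = (1/2) * Q* * (P* - P_min)
PS = (1/2) * 5 * (46 - 26)
PS = (1/2) * 5 * 20 = 50

50
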